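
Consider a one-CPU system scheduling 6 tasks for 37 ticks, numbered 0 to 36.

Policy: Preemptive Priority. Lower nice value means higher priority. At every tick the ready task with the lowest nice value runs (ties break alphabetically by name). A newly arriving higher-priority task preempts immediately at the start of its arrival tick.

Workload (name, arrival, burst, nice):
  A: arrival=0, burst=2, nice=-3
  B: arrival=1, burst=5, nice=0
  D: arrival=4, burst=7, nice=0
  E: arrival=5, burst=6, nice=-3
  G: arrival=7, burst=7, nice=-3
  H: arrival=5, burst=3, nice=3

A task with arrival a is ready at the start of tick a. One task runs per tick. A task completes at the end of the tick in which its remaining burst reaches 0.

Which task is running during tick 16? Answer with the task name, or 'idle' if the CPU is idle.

t=0: ready={A} → run A
t=1: ready={A,B} → run A
t=2: ready={B} → run B
t=3: ready={B} → run B
t=4: ready={B,D} → run B
t=5: ready={B,D,E,H} → run E
t=6: ready={B,D,E,H} → run E
t=7: ready={B,D,E,G,H} → run E
t=8: ready={B,D,E,G,H} → run E
t=9: ready={B,D,E,G,H} → run E
t=10: ready={B,D,E,G,H} → run E
t=11: ready={B,D,G,H} → run G
t=12: ready={B,D,G,H} → run G
t=13: ready={B,D,G,H} → run G
t=14: ready={B,D,G,H} → run G
t=15: ready={B,D,G,H} → run G
t=16: ready={B,D,G,H} → run G
t=17: ready={B,D,G,H} → run G
t=18: ready={B,D,H} → run B
t=19: ready={B,D,H} → run B
t=20: ready={D,H} → run D
t=21: ready={D,H} → run D
t=22: ready={D,H} → run D
t=23: ready={D,H} → run D
t=24: ready={D,H} → run D
t=25: ready={D,H} → run D
t=26: ready={D,H} → run D
t=27: ready={H} → run H
t=28: ready={H} → run H
t=29: ready={H} → run H
t=30: (idle)
t=31: (idle)
t=32: (idle)
t=33: (idle)
t=34: (idle)
t=35: (idle)
t=36: (idle)

running at tick 16 = G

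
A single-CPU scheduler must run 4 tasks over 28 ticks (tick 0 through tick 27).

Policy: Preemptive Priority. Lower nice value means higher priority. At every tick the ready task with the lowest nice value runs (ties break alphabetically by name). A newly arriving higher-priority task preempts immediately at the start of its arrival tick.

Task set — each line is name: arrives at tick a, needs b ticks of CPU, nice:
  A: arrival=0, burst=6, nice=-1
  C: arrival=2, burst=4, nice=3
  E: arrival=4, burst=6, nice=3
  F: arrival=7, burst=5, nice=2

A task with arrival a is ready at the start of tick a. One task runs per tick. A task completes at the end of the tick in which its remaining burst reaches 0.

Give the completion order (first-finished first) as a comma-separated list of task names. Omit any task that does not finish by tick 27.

completion order = A, F, C, E

t=0: ready={A} → run A
t=1: ready={A} → run A
t=2: ready={A,C} → run A
t=3: ready={A,C} → run A
t=4: ready={A,C,E} → run A
t=5: ready={A,C,E} → run A
t=6: ready={C,E} → run C
t=7: ready={C,E,F} → run F
t=8: ready={C,E,F} → run F
t=9: ready={C,E,F} → run F
t=10: ready={C,E,F} → run F
t=11: ready={C,E,F} → run F
t=12: ready={C,E} → run C
t=13: ready={C,E} → run C
t=14: ready={C,E} → run C
t=15: ready={E} → run E
t=16: ready={E} → run E
t=17: ready={E} → run E
t=18: ready={E} → run E
t=19: ready={E} → run E
t=20: ready={E} → run E
t=21: (idle)
t=22: (idle)
t=23: (idle)
t=24: (idle)
t=25: (idle)
t=26: (idle)
t=27: (idle)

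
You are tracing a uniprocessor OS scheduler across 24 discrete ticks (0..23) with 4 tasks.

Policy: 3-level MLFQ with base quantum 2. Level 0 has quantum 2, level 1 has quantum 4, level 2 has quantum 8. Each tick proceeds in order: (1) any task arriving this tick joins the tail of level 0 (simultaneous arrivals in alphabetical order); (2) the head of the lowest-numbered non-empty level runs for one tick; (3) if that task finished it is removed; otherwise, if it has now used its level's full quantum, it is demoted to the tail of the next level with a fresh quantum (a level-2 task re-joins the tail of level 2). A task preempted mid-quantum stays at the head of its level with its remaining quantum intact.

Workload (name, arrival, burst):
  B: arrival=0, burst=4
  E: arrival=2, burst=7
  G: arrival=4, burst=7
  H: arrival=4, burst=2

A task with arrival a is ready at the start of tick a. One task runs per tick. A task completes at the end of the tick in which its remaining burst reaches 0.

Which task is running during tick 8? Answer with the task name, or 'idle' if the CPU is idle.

running at tick 8 = B

t=0: L0/L1/L2 = B/-/- → run B
t=1: L0/L1/L2 = B/-/- → run B
t=2: L0/L1/L2 = E/B/- → run E
t=3: L0/L1/L2 = E/B/- → run E
t=4: L0/L1/L2 = GH/BE/- → run G
t=5: L0/L1/L2 = GH/BE/- → run G
t=6: L0/L1/L2 = H/BEG/- → run H
t=7: L0/L1/L2 = H/BEG/- → run H
t=8: L0/L1/L2 = -/BEG/- → run B
t=9: L0/L1/L2 = -/BEG/- → run B
t=10: L0/L1/L2 = -/EG/- → run E
t=11: L0/L1/L2 = -/EG/- → run E
t=12: L0/L1/L2 = -/EG/- → run E
t=13: L0/L1/L2 = -/EG/- → run E
t=14: L0/L1/L2 = -/G/E → run G
t=15: L0/L1/L2 = -/G/E → run G
t=16: L0/L1/L2 = -/G/E → run G
t=17: L0/L1/L2 = -/G/E → run G
t=18: L0/L1/L2 = -/-/EG → run E
t=19: L0/L1/L2 = -/-/G → run G
t=20: (idle)
t=21: (idle)
t=22: (idle)
t=23: (idle)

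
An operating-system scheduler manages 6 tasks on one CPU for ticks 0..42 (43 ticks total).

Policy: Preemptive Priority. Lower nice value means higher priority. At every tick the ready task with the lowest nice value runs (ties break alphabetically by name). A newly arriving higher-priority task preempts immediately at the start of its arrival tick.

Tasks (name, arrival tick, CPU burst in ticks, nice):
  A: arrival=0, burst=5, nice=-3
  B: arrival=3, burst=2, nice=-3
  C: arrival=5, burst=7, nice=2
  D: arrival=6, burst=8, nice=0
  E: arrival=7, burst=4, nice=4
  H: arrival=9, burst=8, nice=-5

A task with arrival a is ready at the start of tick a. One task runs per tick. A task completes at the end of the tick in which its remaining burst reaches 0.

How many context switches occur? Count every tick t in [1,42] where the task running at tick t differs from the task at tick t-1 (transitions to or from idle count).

context switches = 7

t=0: ready={A} → run A
t=1: ready={A} → run A
t=2: ready={A} → run A
t=3: ready={A,B} → run A
t=4: ready={A,B} → run A
t=5: ready={B,C} → run B
t=6: ready={B,C,D} → run B
t=7: ready={C,D,E} → run D
t=8: ready={C,D,E} → run D
t=9: ready={C,D,E,H} → run H
t=10: ready={C,D,E,H} → run H
t=11: ready={C,D,E,H} → run H
t=12: ready={C,D,E,H} → run H
t=13: ready={C,D,E,H} → run H
t=14: ready={C,D,E,H} → run H
t=15: ready={C,D,E,H} → run H
t=16: ready={C,D,E,H} → run H
t=17: ready={C,D,E} → run D
t=18: ready={C,D,E} → run D
t=19: ready={C,D,E} → run D
t=20: ready={C,D,E} → run D
t=21: ready={C,D,E} → run D
t=22: ready={C,D,E} → run D
t=23: ready={C,E} → run C
t=24: ready={C,E} → run C
t=25: ready={C,E} → run C
t=26: ready={C,E} → run C
t=27: ready={C,E} → run C
t=28: ready={C,E} → run C
t=29: ready={C,E} → run C
t=30: ready={E} → run E
t=31: ready={E} → run E
t=32: ready={E} → run E
t=33: ready={E} → run E
t=34: (idle)
t=35: (idle)
t=36: (idle)
t=37: (idle)
t=38: (idle)
t=39: (idle)
t=40: (idle)
t=41: (idle)
t=42: (idle)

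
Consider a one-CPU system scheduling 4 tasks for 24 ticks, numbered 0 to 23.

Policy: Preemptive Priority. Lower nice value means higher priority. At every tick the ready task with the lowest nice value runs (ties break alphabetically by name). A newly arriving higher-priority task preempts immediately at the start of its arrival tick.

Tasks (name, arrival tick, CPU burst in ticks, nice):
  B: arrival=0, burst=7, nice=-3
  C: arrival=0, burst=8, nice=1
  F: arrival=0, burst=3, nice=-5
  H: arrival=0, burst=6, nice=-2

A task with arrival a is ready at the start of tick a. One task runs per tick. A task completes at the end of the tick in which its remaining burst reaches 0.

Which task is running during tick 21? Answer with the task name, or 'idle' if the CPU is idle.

running at tick 21 = C

t=0: ready={B,C,F,H} → run F
t=1: ready={B,C,F,H} → run F
t=2: ready={B,C,F,H} → run F
t=3: ready={B,C,H} → run B
t=4: ready={B,C,H} → run B
t=5: ready={B,C,H} → run B
t=6: ready={B,C,H} → run B
t=7: ready={B,C,H} → run B
t=8: ready={B,C,H} → run B
t=9: ready={B,C,H} → run B
t=10: ready={C,H} → run H
t=11: ready={C,H} → run H
t=12: ready={C,H} → run H
t=13: ready={C,H} → run H
t=14: ready={C,H} → run H
t=15: ready={C,H} → run H
t=16: ready={C} → run C
t=17: ready={C} → run C
t=18: ready={C} → run C
t=19: ready={C} → run C
t=20: ready={C} → run C
t=21: ready={C} → run C
t=22: ready={C} → run C
t=23: ready={C} → run C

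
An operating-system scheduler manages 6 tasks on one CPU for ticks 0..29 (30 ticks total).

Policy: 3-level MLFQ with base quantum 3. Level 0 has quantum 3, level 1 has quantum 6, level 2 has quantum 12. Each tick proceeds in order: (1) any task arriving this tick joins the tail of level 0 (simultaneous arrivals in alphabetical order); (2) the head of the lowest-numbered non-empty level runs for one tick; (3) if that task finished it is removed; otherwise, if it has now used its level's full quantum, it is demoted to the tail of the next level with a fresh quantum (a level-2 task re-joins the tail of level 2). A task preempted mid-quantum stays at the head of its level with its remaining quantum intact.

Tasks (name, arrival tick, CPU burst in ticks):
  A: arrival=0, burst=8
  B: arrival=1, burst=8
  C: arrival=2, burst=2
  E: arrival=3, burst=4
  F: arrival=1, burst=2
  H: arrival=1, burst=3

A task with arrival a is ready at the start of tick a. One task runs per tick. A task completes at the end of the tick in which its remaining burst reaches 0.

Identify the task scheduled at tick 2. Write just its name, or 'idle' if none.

t=0: L0/L1/L2 = A/-/- → run A
t=1: L0/L1/L2 = ABFH/-/- → run A
t=2: L0/L1/L2 = ABFHC/-/- → run A
t=3: L0/L1/L2 = BFHCE/A/- → run B
t=4: L0/L1/L2 = BFHCE/A/- → run B
t=5: L0/L1/L2 = BFHCE/A/- → run B
t=6: L0/L1/L2 = FHCE/AB/- → run F
t=7: L0/L1/L2 = FHCE/AB/- → run F
t=8: L0/L1/L2 = HCE/AB/- → run H
t=9: L0/L1/L2 = HCE/AB/- → run H
t=10: L0/L1/L2 = HCE/AB/- → run H
t=11: L0/L1/L2 = CE/AB/- → run C
t=12: L0/L1/L2 = CE/AB/- → run C
t=13: L0/L1/L2 = E/AB/- → run E
t=14: L0/L1/L2 = E/AB/- → run E
t=15: L0/L1/L2 = E/AB/- → run E
t=16: L0/L1/L2 = -/ABE/- → run A
t=17: L0/L1/L2 = -/ABE/- → run A
t=18: L0/L1/L2 = -/ABE/- → run A
t=19: L0/L1/L2 = -/ABE/- → run A
t=20: L0/L1/L2 = -/ABE/- → run A
t=21: L0/L1/L2 = -/BE/- → run B
t=22: L0/L1/L2 = -/BE/- → run B
t=23: L0/L1/L2 = -/BE/- → run B
t=24: L0/L1/L2 = -/BE/- → run B
t=25: L0/L1/L2 = -/BE/- → run B
t=26: L0/L1/L2 = -/E/- → run E
t=27: (idle)
t=28: (idle)
t=29: (idle)

running at tick 2 = A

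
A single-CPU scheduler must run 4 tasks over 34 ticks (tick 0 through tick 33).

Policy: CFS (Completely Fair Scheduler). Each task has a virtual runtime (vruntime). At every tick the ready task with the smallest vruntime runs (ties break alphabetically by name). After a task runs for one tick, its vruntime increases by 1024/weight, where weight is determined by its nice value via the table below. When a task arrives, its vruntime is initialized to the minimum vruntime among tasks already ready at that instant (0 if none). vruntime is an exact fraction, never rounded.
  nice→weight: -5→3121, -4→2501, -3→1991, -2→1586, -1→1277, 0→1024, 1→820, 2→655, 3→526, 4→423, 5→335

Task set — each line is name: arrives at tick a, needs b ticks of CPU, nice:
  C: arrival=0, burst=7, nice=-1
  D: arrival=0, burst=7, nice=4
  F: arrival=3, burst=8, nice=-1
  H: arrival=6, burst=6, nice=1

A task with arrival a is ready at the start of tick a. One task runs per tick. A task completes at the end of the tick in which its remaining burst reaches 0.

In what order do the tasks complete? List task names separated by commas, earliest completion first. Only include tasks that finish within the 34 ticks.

t=0: vr[C=0 D=0] → run C
t=1: vr[C=1024/1277 D=0] → run D
t=2: vr[C=1024/1277 D=1024/423] → run C
t=3: vr[C=2048/1277 D=1024/423 F=2048/1277] → run C
t=4: vr[C=3072/1277 D=1024/423 F=2048/1277] → run F
t=5: vr[C=3072/1277 D=1024/423 F=3072/1277] → run C
t=6: vr[C=4096/1277 D=1024/423 F=3072/1277 H=3072/1277] → run F
t=7: vr[C=4096/1277 D=1024/423 F=4096/1277 H=3072/1277] → run H
t=8: vr[C=4096/1277 D=1024/423 F=4096/1277 H=956672/261785] → run D
t=9: vr[C=4096/1277 D=2048/423 F=4096/1277 H=956672/261785] → run C
t=10: vr[C=5120/1277 D=2048/423 F=4096/1277 H=956672/261785] → run F
t=11: vr[C=5120/1277 D=2048/423 F=5120/1277 H=956672/261785] → run H
t=12: vr[C=5120/1277 D=2048/423 F=5120/1277 H=1283584/261785] → run C
t=13: vr[C=6144/1277 D=2048/423 F=5120/1277 H=1283584/261785] → run F
t=14: vr[C=6144/1277 D=2048/423 F=6144/1277 H=1283584/261785] → run C
t=15: vr[D=2048/423 F=6144/1277 H=1283584/261785] → run F
t=16: vr[D=2048/423 F=7168/1277 H=1283584/261785] → run D
t=17: vr[D=1024/141 F=7168/1277 H=1283584/261785] → run H
t=18: vr[D=1024/141 F=7168/1277 H=1610496/261785] → run F
t=19: vr[D=1024/141 F=8192/1277 H=1610496/261785] → run H
t=20: vr[D=1024/141 F=8192/1277 H=1937408/261785] → run F
t=21: vr[D=1024/141 F=9216/1277 H=1937408/261785] → run F
t=22: vr[D=1024/141 H=1937408/261785] → run D
t=23: vr[D=4096/423 H=1937408/261785] → run H
t=24: vr[D=4096/423 H=452864/52357] → run H
t=25: vr[D=4096/423] → run D
t=26: vr[D=5120/423] → run D
t=27: vr[D=2048/141] → run D
t=28: (idle)
t=29: (idle)
t=30: (idle)
t=31: (idle)
t=32: (idle)
t=33: (idle)

completion order = C, F, H, D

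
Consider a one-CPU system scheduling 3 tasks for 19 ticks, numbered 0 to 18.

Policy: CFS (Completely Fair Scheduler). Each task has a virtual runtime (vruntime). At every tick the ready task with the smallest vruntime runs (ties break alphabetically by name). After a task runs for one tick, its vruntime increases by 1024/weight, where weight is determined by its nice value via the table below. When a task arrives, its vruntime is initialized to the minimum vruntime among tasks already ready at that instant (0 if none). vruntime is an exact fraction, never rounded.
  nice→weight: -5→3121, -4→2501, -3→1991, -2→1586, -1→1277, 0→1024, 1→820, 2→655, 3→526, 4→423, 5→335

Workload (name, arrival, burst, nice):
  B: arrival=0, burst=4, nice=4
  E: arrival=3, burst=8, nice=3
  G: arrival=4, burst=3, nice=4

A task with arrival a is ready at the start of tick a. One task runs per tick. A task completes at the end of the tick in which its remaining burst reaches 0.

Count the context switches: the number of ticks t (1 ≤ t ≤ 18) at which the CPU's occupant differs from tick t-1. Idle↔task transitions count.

context switches = 8

t=0: vr[B=0] → run B
t=1: vr[B=1024/423] → run B
t=2: vr[B=2048/423] → run B
t=3: vr[B=1024/141 E=1024/141] → run B
t=4: vr[E=1024/141 G=1024/141] → run E
t=5: vr[E=341504/37083 G=1024/141] → run G
t=6: vr[E=341504/37083 G=4096/423] → run E
t=7: vr[E=413696/37083 G=4096/423] → run G
t=8: vr[E=413696/37083 G=5120/423] → run E
t=9: vr[E=485888/37083 G=5120/423] → run G
t=10: vr[E=485888/37083] → run E
t=11: vr[E=558080/37083] → run E
t=12: vr[E=630272/37083] → run E
t=13: vr[E=702464/37083] → run E
t=14: vr[E=774656/37083] → run E
t=15: (idle)
t=16: (idle)
t=17: (idle)
t=18: (idle)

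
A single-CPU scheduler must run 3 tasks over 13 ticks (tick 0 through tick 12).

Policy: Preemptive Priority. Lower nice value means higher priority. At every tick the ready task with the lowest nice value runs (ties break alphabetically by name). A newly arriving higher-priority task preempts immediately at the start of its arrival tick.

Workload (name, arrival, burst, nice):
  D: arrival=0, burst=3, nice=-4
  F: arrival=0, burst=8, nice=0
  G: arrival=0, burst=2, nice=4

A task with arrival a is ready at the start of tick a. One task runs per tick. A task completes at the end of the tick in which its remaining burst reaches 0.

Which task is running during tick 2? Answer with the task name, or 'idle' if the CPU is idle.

t=0: ready={D,F,G} → run D
t=1: ready={D,F,G} → run D
t=2: ready={D,F,G} → run D
t=3: ready={F,G} → run F
t=4: ready={F,G} → run F
t=5: ready={F,G} → run F
t=6: ready={F,G} → run F
t=7: ready={F,G} → run F
t=8: ready={F,G} → run F
t=9: ready={F,G} → run F
t=10: ready={F,G} → run F
t=11: ready={G} → run G
t=12: ready={G} → run G

running at tick 2 = D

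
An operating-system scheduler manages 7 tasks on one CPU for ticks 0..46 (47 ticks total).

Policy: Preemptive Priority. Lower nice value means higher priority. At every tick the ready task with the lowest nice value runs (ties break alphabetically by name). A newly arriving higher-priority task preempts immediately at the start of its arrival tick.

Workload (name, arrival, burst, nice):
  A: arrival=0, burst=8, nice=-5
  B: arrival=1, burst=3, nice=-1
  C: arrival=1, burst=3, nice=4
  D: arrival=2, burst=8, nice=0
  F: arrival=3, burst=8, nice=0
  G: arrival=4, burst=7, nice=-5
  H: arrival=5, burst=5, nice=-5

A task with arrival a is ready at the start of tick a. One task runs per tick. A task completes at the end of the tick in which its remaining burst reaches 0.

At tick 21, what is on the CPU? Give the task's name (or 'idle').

running at tick 21 = B

t=0: ready={A} → run A
t=1: ready={A,B,C} → run A
t=2: ready={A,B,C,D} → run A
t=3: ready={A,B,C,D,F} → run A
t=4: ready={A,B,C,D,F,G} → run A
t=5: ready={A,B,C,D,F,G,H} → run A
t=6: ready={A,B,C,D,F,G,H} → run A
t=7: ready={A,B,C,D,F,G,H} → run A
t=8: ready={B,C,D,F,G,H} → run G
t=9: ready={B,C,D,F,G,H} → run G
t=10: ready={B,C,D,F,G,H} → run G
t=11: ready={B,C,D,F,G,H} → run G
t=12: ready={B,C,D,F,G,H} → run G
t=13: ready={B,C,D,F,G,H} → run G
t=14: ready={B,C,D,F,G,H} → run G
t=15: ready={B,C,D,F,H} → run H
t=16: ready={B,C,D,F,H} → run H
t=17: ready={B,C,D,F,H} → run H
t=18: ready={B,C,D,F,H} → run H
t=19: ready={B,C,D,F,H} → run H
t=20: ready={B,C,D,F} → run B
t=21: ready={B,C,D,F} → run B
t=22: ready={B,C,D,F} → run B
t=23: ready={C,D,F} → run D
t=24: ready={C,D,F} → run D
t=25: ready={C,D,F} → run D
t=26: ready={C,D,F} → run D
t=27: ready={C,D,F} → run D
t=28: ready={C,D,F} → run D
t=29: ready={C,D,F} → run D
t=30: ready={C,D,F} → run D
t=31: ready={C,F} → run F
t=32: ready={C,F} → run F
t=33: ready={C,F} → run F
t=34: ready={C,F} → run F
t=35: ready={C,F} → run F
t=36: ready={C,F} → run F
t=37: ready={C,F} → run F
t=38: ready={C,F} → run F
t=39: ready={C} → run C
t=40: ready={C} → run C
t=41: ready={C} → run C
t=42: (idle)
t=43: (idle)
t=44: (idle)
t=45: (idle)
t=46: (idle)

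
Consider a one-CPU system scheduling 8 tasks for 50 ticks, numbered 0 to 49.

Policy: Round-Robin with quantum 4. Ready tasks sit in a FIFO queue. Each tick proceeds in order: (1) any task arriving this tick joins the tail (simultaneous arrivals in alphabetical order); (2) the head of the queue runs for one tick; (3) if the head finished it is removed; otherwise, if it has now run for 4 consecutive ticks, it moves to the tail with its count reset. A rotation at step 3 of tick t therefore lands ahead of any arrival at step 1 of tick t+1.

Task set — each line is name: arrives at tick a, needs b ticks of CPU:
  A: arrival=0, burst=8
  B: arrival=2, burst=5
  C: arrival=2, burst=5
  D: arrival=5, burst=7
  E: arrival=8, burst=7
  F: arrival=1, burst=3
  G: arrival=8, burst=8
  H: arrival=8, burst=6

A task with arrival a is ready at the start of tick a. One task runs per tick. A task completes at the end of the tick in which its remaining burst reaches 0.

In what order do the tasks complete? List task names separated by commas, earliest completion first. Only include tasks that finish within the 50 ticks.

t=0: queue=[A] q_used=0 → run A
t=1: queue=[A,F] q_used=1 → run A
t=2: queue=[A,F,B,C] q_used=2 → run A
t=3: queue=[A,F,B,C] q_used=3 → run A
t=4: queue=[F,B,C,A] q_used=0 → run F
t=5: queue=[F,B,C,A,D] q_used=1 → run F
t=6: queue=[F,B,C,A,D] q_used=2 → run F
t=7: queue=[B,C,A,D] q_used=0 → run B
t=8: queue=[B,C,A,D,E,G,H] q_used=1 → run B
t=9: queue=[B,C,A,D,E,G,H] q_used=2 → run B
t=10: queue=[B,C,A,D,E,G,H] q_used=3 → run B
t=11: queue=[C,A,D,E,G,H,B] q_used=0 → run C
t=12: queue=[C,A,D,E,G,H,B] q_used=1 → run C
t=13: queue=[C,A,D,E,G,H,B] q_used=2 → run C
t=14: queue=[C,A,D,E,G,H,B] q_used=3 → run C
t=15: queue=[A,D,E,G,H,B,C] q_used=0 → run A
t=16: queue=[A,D,E,G,H,B,C] q_used=1 → run A
t=17: queue=[A,D,E,G,H,B,C] q_used=2 → run A
t=18: queue=[A,D,E,G,H,B,C] q_used=3 → run A
t=19: queue=[D,E,G,H,B,C] q_used=0 → run D
t=20: queue=[D,E,G,H,B,C] q_used=1 → run D
t=21: queue=[D,E,G,H,B,C] q_used=2 → run D
t=22: queue=[D,E,G,H,B,C] q_used=3 → run D
t=23: queue=[E,G,H,B,C,D] q_used=0 → run E
t=24: queue=[E,G,H,B,C,D] q_used=1 → run E
t=25: queue=[E,G,H,B,C,D] q_used=2 → run E
t=26: queue=[E,G,H,B,C,D] q_used=3 → run E
t=27: queue=[G,H,B,C,D,E] q_used=0 → run G
t=28: queue=[G,H,B,C,D,E] q_used=1 → run G
t=29: queue=[G,H,B,C,D,E] q_used=2 → run G
t=30: queue=[G,H,B,C,D,E] q_used=3 → run G
t=31: queue=[H,B,C,D,E,G] q_used=0 → run H
t=32: queue=[H,B,C,D,E,G] q_used=1 → run H
t=33: queue=[H,B,C,D,E,G] q_used=2 → run H
t=34: queue=[H,B,C,D,E,G] q_used=3 → run H
t=35: queue=[B,C,D,E,G,H] q_used=0 → run B
t=36: queue=[C,D,E,G,H] q_used=0 → run C
t=37: queue=[D,E,G,H] q_used=0 → run D
t=38: queue=[D,E,G,H] q_used=1 → run D
t=39: queue=[D,E,G,H] q_used=2 → run D
t=40: queue=[E,G,H] q_used=0 → run E
t=41: queue=[E,G,H] q_used=1 → run E
t=42: queue=[E,G,H] q_used=2 → run E
t=43: queue=[G,H] q_used=0 → run G
t=44: queue=[G,H] q_used=1 → run G
t=45: queue=[G,H] q_used=2 → run G
t=46: queue=[G,H] q_used=3 → run G
t=47: queue=[H] q_used=0 → run H
t=48: queue=[H] q_used=1 → run H
t=49: (idle)

completion order = F, A, B, C, D, E, G, H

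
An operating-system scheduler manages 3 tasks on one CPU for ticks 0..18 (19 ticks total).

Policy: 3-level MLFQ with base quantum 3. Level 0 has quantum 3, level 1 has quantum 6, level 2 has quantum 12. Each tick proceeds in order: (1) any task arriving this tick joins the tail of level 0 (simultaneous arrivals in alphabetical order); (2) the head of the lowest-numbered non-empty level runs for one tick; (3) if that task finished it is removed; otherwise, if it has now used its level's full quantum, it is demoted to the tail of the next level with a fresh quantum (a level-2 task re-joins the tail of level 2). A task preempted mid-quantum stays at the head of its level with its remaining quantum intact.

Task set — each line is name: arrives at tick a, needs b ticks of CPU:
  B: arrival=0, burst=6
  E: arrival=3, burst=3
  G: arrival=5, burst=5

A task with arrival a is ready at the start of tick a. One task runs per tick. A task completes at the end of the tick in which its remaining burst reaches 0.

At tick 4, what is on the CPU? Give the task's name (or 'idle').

t=0: L0/L1/L2 = B/-/- → run B
t=1: L0/L1/L2 = B/-/- → run B
t=2: L0/L1/L2 = B/-/- → run B
t=3: L0/L1/L2 = E/B/- → run E
t=4: L0/L1/L2 = E/B/- → run E
t=5: L0/L1/L2 = EG/B/- → run E
t=6: L0/L1/L2 = G/B/- → run G
t=7: L0/L1/L2 = G/B/- → run G
t=8: L0/L1/L2 = G/B/- → run G
t=9: L0/L1/L2 = -/BG/- → run B
t=10: L0/L1/L2 = -/BG/- → run B
t=11: L0/L1/L2 = -/BG/- → run B
t=12: L0/L1/L2 = -/G/- → run G
t=13: L0/L1/L2 = -/G/- → run G
t=14: (idle)
t=15: (idle)
t=16: (idle)
t=17: (idle)
t=18: (idle)

running at tick 4 = E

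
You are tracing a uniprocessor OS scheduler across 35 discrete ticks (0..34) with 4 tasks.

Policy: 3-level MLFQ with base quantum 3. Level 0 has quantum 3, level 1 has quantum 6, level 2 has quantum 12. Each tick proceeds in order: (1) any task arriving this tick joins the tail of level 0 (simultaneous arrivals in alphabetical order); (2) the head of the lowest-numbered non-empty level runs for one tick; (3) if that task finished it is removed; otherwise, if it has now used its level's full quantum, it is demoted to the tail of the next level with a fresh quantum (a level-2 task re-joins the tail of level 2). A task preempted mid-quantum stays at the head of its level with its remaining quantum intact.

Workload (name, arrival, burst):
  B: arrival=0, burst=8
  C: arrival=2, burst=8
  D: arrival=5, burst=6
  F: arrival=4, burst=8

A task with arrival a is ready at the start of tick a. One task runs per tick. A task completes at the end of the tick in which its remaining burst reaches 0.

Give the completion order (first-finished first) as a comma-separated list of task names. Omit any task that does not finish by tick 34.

t=0: L0/L1/L2 = B/-/- → run B
t=1: L0/L1/L2 = B/-/- → run B
t=2: L0/L1/L2 = BC/-/- → run B
t=3: L0/L1/L2 = C/B/- → run C
t=4: L0/L1/L2 = CF/B/- → run C
t=5: L0/L1/L2 = CFD/B/- → run C
t=6: L0/L1/L2 = FD/BC/- → run F
t=7: L0/L1/L2 = FD/BC/- → run F
t=8: L0/L1/L2 = FD/BC/- → run F
t=9: L0/L1/L2 = D/BCF/- → run D
t=10: L0/L1/L2 = D/BCF/- → run D
t=11: L0/L1/L2 = D/BCF/- → run D
t=12: L0/L1/L2 = -/BCFD/- → run B
t=13: L0/L1/L2 = -/BCFD/- → run B
t=14: L0/L1/L2 = -/BCFD/- → run B
t=15: L0/L1/L2 = -/BCFD/- → run B
t=16: L0/L1/L2 = -/BCFD/- → run B
t=17: L0/L1/L2 = -/CFD/- → run C
t=18: L0/L1/L2 = -/CFD/- → run C
t=19: L0/L1/L2 = -/CFD/- → run C
t=20: L0/L1/L2 = -/CFD/- → run C
t=21: L0/L1/L2 = -/CFD/- → run C
t=22: L0/L1/L2 = -/FD/- → run F
t=23: L0/L1/L2 = -/FD/- → run F
t=24: L0/L1/L2 = -/FD/- → run F
t=25: L0/L1/L2 = -/FD/- → run F
t=26: L0/L1/L2 = -/FD/- → run F
t=27: L0/L1/L2 = -/D/- → run D
t=28: L0/L1/L2 = -/D/- → run D
t=29: L0/L1/L2 = -/D/- → run D
t=30: (idle)
t=31: (idle)
t=32: (idle)
t=33: (idle)
t=34: (idle)

completion order = B, C, F, D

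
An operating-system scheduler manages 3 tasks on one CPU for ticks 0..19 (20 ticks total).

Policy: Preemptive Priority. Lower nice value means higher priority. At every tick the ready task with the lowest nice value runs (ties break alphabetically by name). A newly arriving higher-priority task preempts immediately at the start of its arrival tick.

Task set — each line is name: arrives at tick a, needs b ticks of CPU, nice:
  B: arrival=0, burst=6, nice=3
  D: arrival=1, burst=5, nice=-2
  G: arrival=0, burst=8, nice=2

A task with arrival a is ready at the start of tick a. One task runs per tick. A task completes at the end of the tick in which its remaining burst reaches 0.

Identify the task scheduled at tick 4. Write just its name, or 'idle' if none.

t=0: ready={B,G} → run G
t=1: ready={B,D,G} → run D
t=2: ready={B,D,G} → run D
t=3: ready={B,D,G} → run D
t=4: ready={B,D,G} → run D
t=5: ready={B,D,G} → run D
t=6: ready={B,G} → run G
t=7: ready={B,G} → run G
t=8: ready={B,G} → run G
t=9: ready={B,G} → run G
t=10: ready={B,G} → run G
t=11: ready={B,G} → run G
t=12: ready={B,G} → run G
t=13: ready={B} → run B
t=14: ready={B} → run B
t=15: ready={B} → run B
t=16: ready={B} → run B
t=17: ready={B} → run B
t=18: ready={B} → run B
t=19: (idle)

running at tick 4 = D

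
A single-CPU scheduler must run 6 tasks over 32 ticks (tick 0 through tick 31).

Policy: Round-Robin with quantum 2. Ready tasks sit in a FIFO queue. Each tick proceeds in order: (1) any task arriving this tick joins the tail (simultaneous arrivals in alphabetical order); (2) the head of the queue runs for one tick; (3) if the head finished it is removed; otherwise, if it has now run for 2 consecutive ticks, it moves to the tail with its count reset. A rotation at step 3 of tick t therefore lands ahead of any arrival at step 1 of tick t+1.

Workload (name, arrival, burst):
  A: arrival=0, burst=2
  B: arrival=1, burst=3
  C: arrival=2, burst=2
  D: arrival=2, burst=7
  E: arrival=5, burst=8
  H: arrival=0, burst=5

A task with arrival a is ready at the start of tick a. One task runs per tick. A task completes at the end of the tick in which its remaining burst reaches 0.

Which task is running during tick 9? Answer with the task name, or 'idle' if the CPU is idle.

running at tick 9 = D

t=0: queue=[A,H] q_used=0 → run A
t=1: queue=[A,H,B] q_used=1 → run A
t=2: queue=[H,B,C,D] q_used=0 → run H
t=3: queue=[H,B,C,D] q_used=1 → run H
t=4: queue=[B,C,D,H] q_used=0 → run B
t=5: queue=[B,C,D,H,E] q_used=1 → run B
t=6: queue=[C,D,H,E,B] q_used=0 → run C
t=7: queue=[C,D,H,E,B] q_used=1 → run C
t=8: queue=[D,H,E,B] q_used=0 → run D
t=9: queue=[D,H,E,B] q_used=1 → run D
t=10: queue=[H,E,B,D] q_used=0 → run H
t=11: queue=[H,E,B,D] q_used=1 → run H
t=12: queue=[E,B,D,H] q_used=0 → run E
t=13: queue=[E,B,D,H] q_used=1 → run E
t=14: queue=[B,D,H,E] q_used=0 → run B
t=15: queue=[D,H,E] q_used=0 → run D
t=16: queue=[D,H,E] q_used=1 → run D
t=17: queue=[H,E,D] q_used=0 → run H
t=18: queue=[E,D] q_used=0 → run E
t=19: queue=[E,D] q_used=1 → run E
t=20: queue=[D,E] q_used=0 → run D
t=21: queue=[D,E] q_used=1 → run D
t=22: queue=[E,D] q_used=0 → run E
t=23: queue=[E,D] q_used=1 → run E
t=24: queue=[D,E] q_used=0 → run D
t=25: queue=[E] q_used=0 → run E
t=26: queue=[E] q_used=1 → run E
t=27: (idle)
t=28: (idle)
t=29: (idle)
t=30: (idle)
t=31: (idle)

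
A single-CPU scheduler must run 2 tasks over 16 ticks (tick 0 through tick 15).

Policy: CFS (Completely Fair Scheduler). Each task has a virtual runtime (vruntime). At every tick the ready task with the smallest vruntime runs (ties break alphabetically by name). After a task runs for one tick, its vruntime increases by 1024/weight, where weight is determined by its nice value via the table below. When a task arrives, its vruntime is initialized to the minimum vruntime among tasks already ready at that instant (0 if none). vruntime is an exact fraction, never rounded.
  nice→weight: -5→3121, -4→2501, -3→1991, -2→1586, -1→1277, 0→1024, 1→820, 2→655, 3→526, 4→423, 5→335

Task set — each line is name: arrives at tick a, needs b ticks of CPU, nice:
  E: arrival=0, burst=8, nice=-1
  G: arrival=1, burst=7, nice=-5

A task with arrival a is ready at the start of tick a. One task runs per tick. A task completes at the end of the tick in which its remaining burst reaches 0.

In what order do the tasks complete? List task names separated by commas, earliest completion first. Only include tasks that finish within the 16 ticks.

t=0: vr[E=0] → run E
t=1: vr[E=1024/1277 G=1024/1277] → run E
t=2: vr[E=2048/1277 G=1024/1277] → run G
t=3: vr[E=2048/1277 G=4503552/3985517] → run G
t=4: vr[E=2048/1277 G=5811200/3985517] → run G
t=5: vr[E=2048/1277 G=7118848/3985517] → run E
t=6: vr[E=3072/1277 G=7118848/3985517] → run G
t=7: vr[E=3072/1277 G=8426496/3985517] → run G
t=8: vr[E=3072/1277 G=9734144/3985517] → run E
t=9: vr[E=4096/1277 G=9734144/3985517] → run G
t=10: vr[E=4096/1277 G=11041792/3985517] → run G
t=11: vr[E=4096/1277] → run E
t=12: vr[E=5120/1277] → run E
t=13: vr[E=6144/1277] → run E
t=14: vr[E=7168/1277] → run E
t=15: (idle)

completion order = G, E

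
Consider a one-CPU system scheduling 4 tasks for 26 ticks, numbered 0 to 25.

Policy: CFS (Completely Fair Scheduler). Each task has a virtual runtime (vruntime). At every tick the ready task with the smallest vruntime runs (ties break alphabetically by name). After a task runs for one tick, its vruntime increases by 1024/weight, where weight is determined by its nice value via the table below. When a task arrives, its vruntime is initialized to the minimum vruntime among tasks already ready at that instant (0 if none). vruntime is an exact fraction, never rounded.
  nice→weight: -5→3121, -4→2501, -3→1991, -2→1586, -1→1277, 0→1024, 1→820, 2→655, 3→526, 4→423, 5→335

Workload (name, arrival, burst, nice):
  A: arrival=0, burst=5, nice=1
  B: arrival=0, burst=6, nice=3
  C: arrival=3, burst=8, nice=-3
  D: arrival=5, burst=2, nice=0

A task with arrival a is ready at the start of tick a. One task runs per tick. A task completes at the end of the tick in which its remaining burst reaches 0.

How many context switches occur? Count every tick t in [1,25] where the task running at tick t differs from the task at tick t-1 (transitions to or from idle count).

context switches = 16

t=0: vr[A=0 B=0] → run A
t=1: vr[A=256/205 B=0] → run B
t=2: vr[A=256/205 B=512/263] → run A
t=3: vr[A=512/205 B=512/263 C=512/263] → run B
t=4: vr[A=512/205 B=1024/263 C=512/263] → run C
t=5: vr[A=512/205 B=1024/263 C=1288704/523633 D=1288704/523633] → run C
t=6: vr[A=512/205 B=1024/263 C=1558016/523633 D=1288704/523633] → run D
t=7: vr[A=512/205 B=1024/263 C=1558016/523633 D=1812337/523633] → run A
t=8: vr[A=768/205 B=1024/263 C=1558016/523633 D=1812337/523633] → run C
t=9: vr[A=768/205 B=1024/263 C=1827328/523633 D=1812337/523633] → run D
t=10: vr[A=768/205 B=1024/263 C=1827328/523633] → run C
t=11: vr[A=768/205 B=1024/263 C=2096640/523633] → run A
t=12: vr[A=1024/205 B=1024/263 C=2096640/523633] → run B
t=13: vr[A=1024/205 B=1536/263 C=2096640/523633] → run C
t=14: vr[A=1024/205 B=1536/263 C=2365952/523633] → run C
t=15: vr[A=1024/205 B=1536/263 C=2635264/523633] → run A
t=16: vr[B=1536/263 C=2635264/523633] → run C
t=17: vr[B=1536/263 C=2904576/523633] → run C
t=18: vr[B=1536/263] → run B
t=19: vr[B=2048/263] → run B
t=20: vr[B=2560/263] → run B
t=21: (idle)
t=22: (idle)
t=23: (idle)
t=24: (idle)
t=25: (idle)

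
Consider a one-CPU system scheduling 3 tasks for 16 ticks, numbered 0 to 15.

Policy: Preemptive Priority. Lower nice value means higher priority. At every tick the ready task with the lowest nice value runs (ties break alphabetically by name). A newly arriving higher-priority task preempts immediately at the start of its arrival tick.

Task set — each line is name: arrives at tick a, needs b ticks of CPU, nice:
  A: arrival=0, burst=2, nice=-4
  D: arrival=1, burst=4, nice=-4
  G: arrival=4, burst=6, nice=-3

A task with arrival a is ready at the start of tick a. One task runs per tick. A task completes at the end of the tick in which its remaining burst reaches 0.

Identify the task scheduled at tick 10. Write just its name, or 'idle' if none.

t=0: ready={A} → run A
t=1: ready={A,D} → run A
t=2: ready={D} → run D
t=3: ready={D} → run D
t=4: ready={D,G} → run D
t=5: ready={D,G} → run D
t=6: ready={G} → run G
t=7: ready={G} → run G
t=8: ready={G} → run G
t=9: ready={G} → run G
t=10: ready={G} → run G
t=11: ready={G} → run G
t=12: (idle)
t=13: (idle)
t=14: (idle)
t=15: (idle)

running at tick 10 = G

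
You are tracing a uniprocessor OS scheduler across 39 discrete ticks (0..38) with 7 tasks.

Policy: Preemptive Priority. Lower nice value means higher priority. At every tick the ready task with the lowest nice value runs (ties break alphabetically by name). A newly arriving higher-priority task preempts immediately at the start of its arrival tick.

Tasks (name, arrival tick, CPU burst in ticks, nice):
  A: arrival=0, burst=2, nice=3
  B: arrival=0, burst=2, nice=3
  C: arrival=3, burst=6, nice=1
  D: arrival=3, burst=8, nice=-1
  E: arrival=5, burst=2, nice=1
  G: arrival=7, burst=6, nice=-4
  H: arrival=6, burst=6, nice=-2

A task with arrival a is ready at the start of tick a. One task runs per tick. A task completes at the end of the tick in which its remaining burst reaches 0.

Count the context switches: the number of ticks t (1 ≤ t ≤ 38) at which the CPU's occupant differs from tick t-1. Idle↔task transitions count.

t=0: ready={A,B} → run A
t=1: ready={A,B} → run A
t=2: ready={B} → run B
t=3: ready={B,C,D} → run D
t=4: ready={B,C,D} → run D
t=5: ready={B,C,D,E} → run D
t=6: ready={B,C,D,E,H} → run H
t=7: ready={B,C,D,E,G,H} → run G
t=8: ready={B,C,D,E,G,H} → run G
t=9: ready={B,C,D,E,G,H} → run G
t=10: ready={B,C,D,E,G,H} → run G
t=11: ready={B,C,D,E,G,H} → run G
t=12: ready={B,C,D,E,G,H} → run G
t=13: ready={B,C,D,E,H} → run H
t=14: ready={B,C,D,E,H} → run H
t=15: ready={B,C,D,E,H} → run H
t=16: ready={B,C,D,E,H} → run H
t=17: ready={B,C,D,E,H} → run H
t=18: ready={B,C,D,E} → run D
t=19: ready={B,C,D,E} → run D
t=20: ready={B,C,D,E} → run D
t=21: ready={B,C,D,E} → run D
t=22: ready={B,C,D,E} → run D
t=23: ready={B,C,E} → run C
t=24: ready={B,C,E} → run C
t=25: ready={B,C,E} → run C
t=26: ready={B,C,E} → run C
t=27: ready={B,C,E} → run C
t=28: ready={B,C,E} → run C
t=29: ready={B,E} → run E
t=30: ready={B,E} → run E
t=31: ready={B} → run B
t=32: (idle)
t=33: (idle)
t=34: (idle)
t=35: (idle)
t=36: (idle)
t=37: (idle)
t=38: (idle)

context switches = 10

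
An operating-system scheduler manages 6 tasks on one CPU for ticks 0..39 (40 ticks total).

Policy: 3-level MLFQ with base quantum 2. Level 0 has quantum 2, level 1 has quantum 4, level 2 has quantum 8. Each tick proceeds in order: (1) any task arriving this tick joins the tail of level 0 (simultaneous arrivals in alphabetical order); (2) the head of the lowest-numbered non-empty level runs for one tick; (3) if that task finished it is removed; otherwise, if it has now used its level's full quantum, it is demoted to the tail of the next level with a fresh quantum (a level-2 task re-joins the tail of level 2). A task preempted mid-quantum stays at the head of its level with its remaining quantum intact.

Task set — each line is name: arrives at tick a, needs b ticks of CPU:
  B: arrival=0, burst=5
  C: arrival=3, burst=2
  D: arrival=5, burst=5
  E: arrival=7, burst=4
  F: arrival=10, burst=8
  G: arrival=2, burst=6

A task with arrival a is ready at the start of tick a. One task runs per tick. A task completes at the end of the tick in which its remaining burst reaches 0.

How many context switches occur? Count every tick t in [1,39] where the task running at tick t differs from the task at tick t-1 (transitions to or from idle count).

context switches = 11

t=0: L0/L1/L2 = B/-/- → run B
t=1: L0/L1/L2 = B/-/- → run B
t=2: L0/L1/L2 = G/B/- → run G
t=3: L0/L1/L2 = GC/B/- → run G
t=4: L0/L1/L2 = C/BG/- → run C
t=5: L0/L1/L2 = CD/BG/- → run C
t=6: L0/L1/L2 = D/BG/- → run D
t=7: L0/L1/L2 = DE/BG/- → run D
t=8: L0/L1/L2 = E/BGD/- → run E
t=9: L0/L1/L2 = E/BGD/- → run E
t=10: L0/L1/L2 = F/BGDE/- → run F
t=11: L0/L1/L2 = F/BGDE/- → run F
t=12: L0/L1/L2 = -/BGDEF/- → run B
t=13: L0/L1/L2 = -/BGDEF/- → run B
t=14: L0/L1/L2 = -/BGDEF/- → run B
t=15: L0/L1/L2 = -/GDEF/- → run G
t=16: L0/L1/L2 = -/GDEF/- → run G
t=17: L0/L1/L2 = -/GDEF/- → run G
t=18: L0/L1/L2 = -/GDEF/- → run G
t=19: L0/L1/L2 = -/DEF/- → run D
t=20: L0/L1/L2 = -/DEF/- → run D
t=21: L0/L1/L2 = -/DEF/- → run D
t=22: L0/L1/L2 = -/EF/- → run E
t=23: L0/L1/L2 = -/EF/- → run E
t=24: L0/L1/L2 = -/F/- → run F
t=25: L0/L1/L2 = -/F/- → run F
t=26: L0/L1/L2 = -/F/- → run F
t=27: L0/L1/L2 = -/F/- → run F
t=28: L0/L1/L2 = -/-/F → run F
t=29: L0/L1/L2 = -/-/F → run F
t=30: (idle)
t=31: (idle)
t=32: (idle)
t=33: (idle)
t=34: (idle)
t=35: (idle)
t=36: (idle)
t=37: (idle)
t=38: (idle)
t=39: (idle)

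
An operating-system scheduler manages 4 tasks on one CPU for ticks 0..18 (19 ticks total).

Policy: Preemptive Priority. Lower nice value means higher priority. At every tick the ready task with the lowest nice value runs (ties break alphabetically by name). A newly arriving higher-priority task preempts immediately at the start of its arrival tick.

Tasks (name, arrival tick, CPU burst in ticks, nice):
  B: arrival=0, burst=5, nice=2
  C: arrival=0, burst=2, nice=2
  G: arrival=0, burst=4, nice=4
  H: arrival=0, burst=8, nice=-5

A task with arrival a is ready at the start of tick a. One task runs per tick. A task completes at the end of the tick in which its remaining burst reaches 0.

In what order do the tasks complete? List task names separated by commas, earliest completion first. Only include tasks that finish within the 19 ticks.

completion order = H, B, C, G

t=0: ready={B,C,G,H} → run H
t=1: ready={B,C,G,H} → run H
t=2: ready={B,C,G,H} → run H
t=3: ready={B,C,G,H} → run H
t=4: ready={B,C,G,H} → run H
t=5: ready={B,C,G,H} → run H
t=6: ready={B,C,G,H} → run H
t=7: ready={B,C,G,H} → run H
t=8: ready={B,C,G} → run B
t=9: ready={B,C,G} → run B
t=10: ready={B,C,G} → run B
t=11: ready={B,C,G} → run B
t=12: ready={B,C,G} → run B
t=13: ready={C,G} → run C
t=14: ready={C,G} → run C
t=15: ready={G} → run G
t=16: ready={G} → run G
t=17: ready={G} → run G
t=18: ready={G} → run G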